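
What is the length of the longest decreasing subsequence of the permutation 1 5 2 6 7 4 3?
3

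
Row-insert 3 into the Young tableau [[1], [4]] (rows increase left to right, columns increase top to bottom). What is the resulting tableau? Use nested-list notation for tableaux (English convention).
3 is larger than every entry of row 1, so it is appended to row 1. The new tableau is [[1, 3], [4]].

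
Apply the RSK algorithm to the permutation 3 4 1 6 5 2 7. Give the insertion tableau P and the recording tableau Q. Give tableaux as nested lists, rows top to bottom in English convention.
P = [[1, 2, 5, 7], [3, 4], [6]], Q = [[1, 2, 4, 7], [3, 5], [6]]

Insert each entry of the permutation into P by Schensted row insertion, recording in Q the position of each new cell.

Insert 3: appended to row 1. P = [[3]].
Insert 4: appended to row 1. P = [[3, 4]].
Insert 1: 1 bumps 3 from row 1; 3 starts row 2. P = [[1, 4], [3]].
Insert 6: appended to row 1. P = [[1, 4, 6], [3]].
Insert 5: 5 bumps 6 from row 1; 6 appends to row 2. P = [[1, 4, 5], [3, 6]].
Insert 2: 2 bumps 4 from row 1; 4 bumps 6 from row 2; 6 starts row 3. P = [[1, 2, 5], [3, 4], [6]].
Insert 7: appended to row 1. P = [[1, 2, 5, 7], [3, 4], [6]].

So P = [[1, 2, 5, 7], [3, 4], [6]], Q = [[1, 2, 4, 7], [3, 5], [6]].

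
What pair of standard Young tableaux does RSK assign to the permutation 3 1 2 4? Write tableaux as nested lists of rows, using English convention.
P = [[1, 2, 4], [3]], Q = [[1, 3, 4], [2]]

Insert each entry of the permutation into P by Schensted row insertion, recording in Q the position of each new cell.

Insert 3: appended to row 1. P = [[3]].
Insert 1: 1 bumps 3 from row 1; 3 starts row 2. P = [[1], [3]].
Insert 2: appended to row 1. P = [[1, 2], [3]].
Insert 4: appended to row 1. P = [[1, 2, 4], [3]].

So P = [[1, 2, 4], [3]], Q = [[1, 3, 4], [2]].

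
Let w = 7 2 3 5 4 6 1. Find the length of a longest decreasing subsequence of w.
4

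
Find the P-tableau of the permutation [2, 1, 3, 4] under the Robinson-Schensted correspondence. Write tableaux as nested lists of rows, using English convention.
After inserting 2: P = [[2]].
After inserting 1: P = [[1], [2]].
After inserting 3: P = [[1, 3], [2]].
After inserting 4: P = [[1, 3, 4], [2]].

So P = [[1, 3, 4], [2]].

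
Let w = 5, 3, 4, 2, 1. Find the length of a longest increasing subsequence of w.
2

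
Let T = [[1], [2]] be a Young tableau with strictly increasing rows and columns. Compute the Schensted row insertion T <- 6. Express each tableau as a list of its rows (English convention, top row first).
6 is larger than every entry of row 1, so it is appended to row 1. The new tableau is [[1, 6], [2]].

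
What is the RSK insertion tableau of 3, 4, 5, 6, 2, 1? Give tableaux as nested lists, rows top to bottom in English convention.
Insert 3: appended to row 1. P = [[3]].
Insert 4: appended to row 1. P = [[3, 4]].
Insert 5: appended to row 1. P = [[3, 4, 5]].
Insert 6: appended to row 1. P = [[3, 4, 5, 6]].
Insert 2: 2 bumps 3 from row 1; 3 starts row 2. P = [[2, 4, 5, 6], [3]].
Insert 1: 1 bumps 2 from row 1; 2 bumps 3 from row 2; 3 starts row 3. P = [[1, 4, 5, 6], [2], [3]].

So P = [[1, 4, 5, 6], [2], [3]].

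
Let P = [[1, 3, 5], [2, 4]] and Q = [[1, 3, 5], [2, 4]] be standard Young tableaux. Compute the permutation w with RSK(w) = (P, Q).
2 1 4 3 5

Reverse the RSK construction: for i from n down to 1, find the cell of Q containing i, remove the entry at that cell from P, and reverse-bump it up through P; the value ejected from row 1 is w(i).

Step i=5: Q has 5 at row 1, column 3; remove that cell from P, ejecting 5. So w(5) = 5. P is now [[1, 3], [2, 4]].
Step i=4: Q has 4 at row 2, column 2; remove 4 from row 2 of P and reverse-bump: 4 enters row 1 and ejects 3. So w(4) = 3. P is now [[1, 4], [2]].
Step i=3: Q has 3 at row 1, column 2; remove that cell from P, ejecting 4. So w(3) = 4. P is now [[1], [2]].
Step i=2: Q has 2 at row 2, column 1; remove 2 from row 2 of P and reverse-bump: 2 enters row 1 and ejects 1. So w(2) = 1. P is now [[2]].
Step i=1: Q has 1 at row 1, column 1; remove that cell from P, ejecting 2. So w(1) = 2. P is now [].

So w = 2 1 4 3 5.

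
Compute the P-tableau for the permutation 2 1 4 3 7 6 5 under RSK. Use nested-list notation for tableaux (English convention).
P = [[1, 3, 5], [2, 4, 6], [7]]

Insert 2: appended to row 1. P = [[2]].
Insert 1: 1 bumps 2 from row 1; 2 starts row 2. P = [[1], [2]].
Insert 4: appended to row 1. P = [[1, 4], [2]].
Insert 3: 3 bumps 4 from row 1; 4 appends to row 2. P = [[1, 3], [2, 4]].
Insert 7: appended to row 1. P = [[1, 3, 7], [2, 4]].
Insert 6: 6 bumps 7 from row 1; 7 appends to row 2. P = [[1, 3, 6], [2, 4, 7]].
Insert 5: 5 bumps 6 from row 1; 6 bumps 7 from row 2; 7 starts row 3. P = [[1, 3, 5], [2, 4, 6], [7]].

So P = [[1, 3, 5], [2, 4, 6], [7]].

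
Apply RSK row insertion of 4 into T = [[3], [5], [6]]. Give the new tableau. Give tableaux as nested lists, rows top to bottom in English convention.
[[3, 4], [5], [6]]

4 is larger than every entry of row 1, so it is appended to row 1. The new tableau is [[3, 4], [5], [6]].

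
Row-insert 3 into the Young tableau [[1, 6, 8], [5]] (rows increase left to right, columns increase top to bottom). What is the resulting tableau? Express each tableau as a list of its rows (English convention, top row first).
In row 1, 3 replaces 6 (the leftmost entry greater than 3); 6 is bumped to row 2. 6 is appended to row 2. The new tableau is [[1, 3, 8], [5, 6]].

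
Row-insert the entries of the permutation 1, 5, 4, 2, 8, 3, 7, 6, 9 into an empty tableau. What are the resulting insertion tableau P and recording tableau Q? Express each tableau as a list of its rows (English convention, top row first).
P = [[1, 2, 3, 6, 9], [4, 7], [5, 8]], Q = [[1, 2, 5, 7, 9], [3, 6], [4, 8]]

Insert each entry of the permutation into P by Schensted row insertion, recording in Q the position of each new cell.

Insert 1: appended to row 1. P = [[1]], Q = [[1]].
Insert 5: appended to row 1. P = [[1, 5]], Q = [[1, 2]].
Insert 4: 4 bumps 5 from row 1; 5 starts row 2. P = [[1, 4], [5]], Q = [[1, 2], [3]].
Insert 2: 2 bumps 4 from row 1; 4 bumps 5 from row 2; 5 starts row 3. P = [[1, 2], [4], [5]], Q = [[1, 2], [3], [4]].
Insert 8: appended to row 1. P = [[1, 2, 8], [4], [5]], Q = [[1, 2, 5], [3], [4]].
Insert 3: 3 bumps 8 from row 1; 8 appends to row 2. P = [[1, 2, 3], [4, 8], [5]], Q = [[1, 2, 5], [3, 6], [4]].
Insert 7: appended to row 1. P = [[1, 2, 3, 7], [4, 8], [5]], Q = [[1, 2, 5, 7], [3, 6], [4]].
Insert 6: 6 bumps 7 from row 1; 7 bumps 8 from row 2; 8 appends to row 3. P = [[1, 2, 3, 6], [4, 7], [5, 8]], Q = [[1, 2, 5, 7], [3, 6], [4, 8]].
Insert 9: appended to row 1. P = [[1, 2, 3, 6, 9], [4, 7], [5, 8]], Q = [[1, 2, 5, 7, 9], [3, 6], [4, 8]].

So P = [[1, 2, 3, 6, 9], [4, 7], [5, 8]], Q = [[1, 2, 5, 7, 9], [3, 6], [4, 8]].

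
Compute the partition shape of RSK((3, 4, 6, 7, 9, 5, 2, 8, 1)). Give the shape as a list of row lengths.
RSK row insertion gives P = [[1, 4, 5, 7, 8], [2, 9], [3], [6]], which has shape [5, 2, 1, 1].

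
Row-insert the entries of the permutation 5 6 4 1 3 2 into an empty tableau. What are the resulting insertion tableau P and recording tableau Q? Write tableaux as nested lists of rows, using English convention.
Insert each entry of the permutation into P by Schensted row insertion, recording in Q the position of each new cell.

After inserting 5: P = [[5]].
After inserting 6: P = [[5, 6]].
After inserting 4: P = [[4, 6], [5]].
After inserting 1: P = [[1, 6], [4], [5]].
After inserting 3: P = [[1, 3], [4, 6], [5]].
After inserting 2: P = [[1, 2], [3, 6], [4], [5]].

So P = [[1, 2], [3, 6], [4], [5]], Q = [[1, 2], [3, 5], [4], [6]].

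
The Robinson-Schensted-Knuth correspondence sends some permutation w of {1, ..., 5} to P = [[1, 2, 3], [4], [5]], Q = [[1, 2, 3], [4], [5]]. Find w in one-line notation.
Reverse the RSK construction: for i from n down to 1, find the cell of Q containing i, remove the entry at that cell from P, and reverse-bump it up through P; the value ejected from row 1 is w(i).

Step i=5: Q has 5 at row 3, column 1; remove 5 from row 3 of P and reverse-bump: 5 enters row 2 and ejects 4; 4 enters row 1 and ejects 3. So w(5) = 3. P is now [[1, 2, 4], [5]].
Step i=4: Q has 4 at row 2, column 1; remove 5 from row 2 of P and reverse-bump: 5 enters row 1 and ejects 4. So w(4) = 4. P is now [[1, 2, 5]].
Step i=3: Q has 3 at row 1, column 3; remove that cell from P, ejecting 5. So w(3) = 5. P is now [[1, 2]].
Step i=2: Q has 2 at row 1, column 2; remove that cell from P, ejecting 2. So w(2) = 2. P is now [[1]].
Step i=1: Q has 1 at row 1, column 1; remove that cell from P, ejecting 1. So w(1) = 1. P is now [].

So w = 1 2 5 4 3.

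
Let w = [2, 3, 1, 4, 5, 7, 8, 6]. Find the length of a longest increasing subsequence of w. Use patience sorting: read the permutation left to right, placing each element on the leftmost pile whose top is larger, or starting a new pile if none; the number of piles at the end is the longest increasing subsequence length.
2: new pile. tops = [2]
3: new pile. tops = [2, 3]
1: onto pile 1 (replacing 2). tops = [1, 3]
4: new pile. tops = [1, 3, 4]
5: new pile. tops = [1, 3, 4, 5]
7: new pile. tops = [1, 3, 4, 5, 7]
8: new pile. tops = [1, 3, 4, 5, 7, 8]
6: onto pile 5 (replacing 7). tops = [1, 3, 4, 5, 6, 8]

6 piles, so the longest increasing subsequence has length 6.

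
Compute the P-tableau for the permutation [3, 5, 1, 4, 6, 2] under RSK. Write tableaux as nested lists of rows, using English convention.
After inserting 3: P = [[3]].
After inserting 5: P = [[3, 5]].
After inserting 1: P = [[1, 5], [3]].
After inserting 4: P = [[1, 4], [3, 5]].
After inserting 6: P = [[1, 4, 6], [3, 5]].
After inserting 2: P = [[1, 2, 6], [3, 4], [5]].

So P = [[1, 2, 6], [3, 4], [5]].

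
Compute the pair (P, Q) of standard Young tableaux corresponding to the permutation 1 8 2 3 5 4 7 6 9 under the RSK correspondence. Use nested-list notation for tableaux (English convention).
Insert each entry of the permutation into P by Schensted row insertion, recording in Q the position of each new cell.

After inserting 1: P = [[1]].
After inserting 8: P = [[1, 8]].
After inserting 2: P = [[1, 2], [8]].
After inserting 3: P = [[1, 2, 3], [8]].
After inserting 5: P = [[1, 2, 3, 5], [8]].
After inserting 4: P = [[1, 2, 3, 4], [5], [8]].
After inserting 7: P = [[1, 2, 3, 4, 7], [5], [8]].
After inserting 6: P = [[1, 2, 3, 4, 6], [5, 7], [8]].
After inserting 9: P = [[1, 2, 3, 4, 6, 9], [5, 7], [8]].

So P = [[1, 2, 3, 4, 6, 9], [5, 7], [8]], Q = [[1, 2, 4, 5, 7, 9], [3, 8], [6]].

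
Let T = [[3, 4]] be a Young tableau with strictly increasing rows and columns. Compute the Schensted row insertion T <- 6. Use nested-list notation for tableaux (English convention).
6 is larger than every entry of row 1, so it is appended to row 1. The new tableau is [[3, 4, 6]].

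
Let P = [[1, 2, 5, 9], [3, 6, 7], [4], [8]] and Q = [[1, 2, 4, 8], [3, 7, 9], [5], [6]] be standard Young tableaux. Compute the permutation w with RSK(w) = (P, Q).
4 8 6 7 3 1 2 9 5

Reverse RSK: for i = n, n-1, ..., 1, locate i in Q, remove the corresponding corner cell from P, and reverse-bump its entry up through P; the value ejected from row 1 is w(i).

So w = 4 8 6 7 3 1 2 9 5.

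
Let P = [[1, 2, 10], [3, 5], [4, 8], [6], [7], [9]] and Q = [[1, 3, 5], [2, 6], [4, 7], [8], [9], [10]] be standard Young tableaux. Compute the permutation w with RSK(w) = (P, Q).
Reverse RSK: for i = n, n-1, ..., 1, locate i in Q, remove the corresponding corner cell from P, and reverse-bump its entry up through P; the value ejected from row 1 is w(i).

So w = 7 4 9 1 10 8 6 5 3 2.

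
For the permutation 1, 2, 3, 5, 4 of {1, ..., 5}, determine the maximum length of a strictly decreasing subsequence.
2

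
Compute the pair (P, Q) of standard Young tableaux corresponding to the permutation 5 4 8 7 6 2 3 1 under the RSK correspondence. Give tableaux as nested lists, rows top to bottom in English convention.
P = [[1, 3], [2, 6], [4, 7], [5], [8]], Q = [[1, 3], [2, 4], [5, 7], [6], [8]]

Insert each entry of the permutation into P by Schensted row insertion, recording in Q the position of each new cell.

Insert 5: appended to row 1. P = [[5]].
Insert 4: 4 bumps 5 from row 1; 5 starts row 2. P = [[4], [5]].
Insert 8: appended to row 1. P = [[4, 8], [5]].
Insert 7: 7 bumps 8 from row 1; 8 appends to row 2. P = [[4, 7], [5, 8]].
Insert 6: 6 bumps 7 from row 1; 7 bumps 8 from row 2; 8 starts row 3. P = [[4, 6], [5, 7], [8]].
Insert 2: 2 bumps 4 from row 1; 4 bumps 5 from row 2; 5 bumps 8 from row 3; 8 starts row 4. P = [[2, 6], [4, 7], [5], [8]].
Insert 3: 3 bumps 6 from row 1; 6 bumps 7 from row 2; 7 appends to row 3. P = [[2, 3], [4, 6], [5, 7], [8]].
Insert 1: 1 bumps 2 from row 1; 2 bumps 4 from row 2; 4 bumps 5 from row 3; 5 bumps 8 from row 4; 8 starts row 5. P = [[1, 3], [2, 6], [4, 7], [5], [8]].

So P = [[1, 3], [2, 6], [4, 7], [5], [8]], Q = [[1, 3], [2, 4], [5, 7], [6], [8]].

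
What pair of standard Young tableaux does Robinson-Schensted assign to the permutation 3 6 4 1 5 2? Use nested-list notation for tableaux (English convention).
P = [[1, 2, 5], [3, 4], [6]], Q = [[1, 2, 5], [3, 6], [4]]

Insert each entry of the permutation into P by Schensted row insertion, recording in Q the position of each new cell.

After inserting 3: P = [[3]].
After inserting 6: P = [[3, 6]].
After inserting 4: P = [[3, 4], [6]].
After inserting 1: P = [[1, 4], [3], [6]].
After inserting 5: P = [[1, 4, 5], [3], [6]].
After inserting 2: P = [[1, 2, 5], [3, 4], [6]].

So P = [[1, 2, 5], [3, 4], [6]], Q = [[1, 2, 5], [3, 6], [4]].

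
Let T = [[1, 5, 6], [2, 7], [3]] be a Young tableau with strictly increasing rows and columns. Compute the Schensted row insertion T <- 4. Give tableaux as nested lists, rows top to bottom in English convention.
In row 1, 4 replaces 5 (the leftmost entry greater than 4); 5 is bumped to row 2. In row 2, 5 replaces 7 (the leftmost entry greater than 5); 7 is bumped to row 3. 7 is appended to row 3. The new tableau is [[1, 4, 6], [2, 5], [3, 7]].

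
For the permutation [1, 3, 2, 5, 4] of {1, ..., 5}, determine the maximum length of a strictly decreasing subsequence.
2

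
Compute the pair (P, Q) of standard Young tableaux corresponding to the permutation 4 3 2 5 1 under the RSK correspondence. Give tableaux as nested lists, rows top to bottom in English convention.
P = [[1, 5], [2], [3], [4]], Q = [[1, 4], [2], [3], [5]]

Insert each entry of the permutation into P by Schensted row insertion, recording in Q the position of each new cell.

Insert 4: appended to row 1. P = [[4]], Q = [[1]].
Insert 3: 3 bumps 4 from row 1; 4 starts row 2. P = [[3], [4]], Q = [[1], [2]].
Insert 2: 2 bumps 3 from row 1; 3 bumps 4 from row 2; 4 starts row 3. P = [[2], [3], [4]], Q = [[1], [2], [3]].
Insert 5: appended to row 1. P = [[2, 5], [3], [4]], Q = [[1, 4], [2], [3]].
Insert 1: 1 bumps 2 from row 1; 2 bumps 3 from row 2; 3 bumps 4 from row 3; 4 starts row 4. P = [[1, 5], [2], [3], [4]], Q = [[1, 4], [2], [3], [5]].

So P = [[1, 5], [2], [3], [4]], Q = [[1, 4], [2], [3], [5]].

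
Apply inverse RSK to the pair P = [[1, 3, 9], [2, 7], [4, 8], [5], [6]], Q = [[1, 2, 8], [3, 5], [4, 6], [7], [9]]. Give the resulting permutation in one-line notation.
Reverse the RSK construction: for i from n down to 1, find the cell of Q containing i, remove the entry at that cell from P, and reverse-bump it up through P; the value ejected from row 1 is w(i).

Step i=9: Q has 9 at row 5, column 1; remove 6 from row 5 of P and reverse-bump: 6 enters row 4 and ejects 5; 5 enters row 3 and ejects 4; 4 enters row 2 and ejects 2; 2 enters row 1 and ejects 1. So w(9) = 1. P is now [[2, 3, 9], [4, 7], [5, 8], [6]].
Step i=8: Q has 8 at row 1, column 3; remove that cell from P, ejecting 9. So w(8) = 9. P is now [[2, 3], [4, 7], [5, 8], [6]].
Step i=7: Q has 7 at row 4, column 1; remove 6 from row 4 of P and reverse-bump: 6 enters row 3 and ejects 5; 5 enters row 2 and ejects 4; 4 enters row 1 and ejects 3. So w(7) = 3. P is now [[2, 4], [5, 7], [6, 8]].
Step i=6: Q has 6 at row 3, column 2; remove 8 from row 3 of P and reverse-bump: 8 enters row 2 and ejects 7; 7 enters row 1 and ejects 4. So w(6) = 4. P is now [[2, 7], [5, 8], [6]].
Step i=5: Q has 5 at row 2, column 2; remove 8 from row 2 of P and reverse-bump: 8 enters row 1 and ejects 7. So w(5) = 7. P is now [[2, 8], [5], [6]].
Step i=4: Q has 4 at row 3, column 1; remove 6 from row 3 of P and reverse-bump: 6 enters row 2 and ejects 5; 5 enters row 1 and ejects 2. So w(4) = 2. P is now [[5, 8], [6]].
Step i=3: Q has 3 at row 2, column 1; remove 6 from row 2 of P and reverse-bump: 6 enters row 1 and ejects 5. So w(3) = 5. P is now [[6, 8]].
Step i=2: Q has 2 at row 1, column 2; remove that cell from P, ejecting 8. So w(2) = 8. P is now [[6]].
Step i=1: Q has 1 at row 1, column 1; remove that cell from P, ejecting 6. So w(1) = 6. P is now [].

So w = 6 8 5 2 7 4 3 9 1.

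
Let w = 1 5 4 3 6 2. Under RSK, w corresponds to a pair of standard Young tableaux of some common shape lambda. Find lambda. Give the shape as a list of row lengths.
[3, 1, 1, 1]

Row-insert each entry into an empty tableau.

After inserting 1: P = [[1]].
After inserting 5: P = [[1, 5]].
After inserting 4: P = [[1, 4], [5]].
After inserting 3: P = [[1, 3], [4], [5]].
After inserting 6: P = [[1, 3, 6], [4], [5]].
After inserting 2: P = [[1, 2, 6], [3], [4], [5]].

The final insertion tableau P = [[1, 2, 6], [3], [4], [5]] has shape [3, 1, 1, 1].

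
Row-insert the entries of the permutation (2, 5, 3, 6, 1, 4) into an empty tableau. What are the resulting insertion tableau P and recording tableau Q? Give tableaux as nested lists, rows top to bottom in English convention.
P = [[1, 3, 4], [2, 6], [5]], Q = [[1, 2, 4], [3, 6], [5]]

Insert each entry of the permutation into P by Schensted row insertion, recording in Q the position of each new cell.

Insert 2: appended to row 1. P = [[2]].
Insert 5: appended to row 1. P = [[2, 5]].
Insert 3: 3 bumps 5 from row 1; 5 starts row 2. P = [[2, 3], [5]].
Insert 6: appended to row 1. P = [[2, 3, 6], [5]].
Insert 1: 1 bumps 2 from row 1; 2 bumps 5 from row 2; 5 starts row 3. P = [[1, 3, 6], [2], [5]].
Insert 4: 4 bumps 6 from row 1; 6 appends to row 2. P = [[1, 3, 4], [2, 6], [5]].

So P = [[1, 3, 4], [2, 6], [5]], Q = [[1, 2, 4], [3, 6], [5]].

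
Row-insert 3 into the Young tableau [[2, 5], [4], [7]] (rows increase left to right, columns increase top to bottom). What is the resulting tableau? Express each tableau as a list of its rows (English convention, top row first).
In row 1, 3 replaces 5 (the leftmost entry greater than 3); 5 is bumped to row 2. 5 is appended to row 2. The new tableau is [[2, 3], [4, 5], [7]].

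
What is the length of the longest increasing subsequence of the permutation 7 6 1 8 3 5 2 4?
3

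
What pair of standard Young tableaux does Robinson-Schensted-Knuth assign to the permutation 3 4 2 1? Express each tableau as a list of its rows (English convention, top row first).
P = [[1, 4], [2], [3]], Q = [[1, 2], [3], [4]]

Insert each entry of the permutation into P by Schensted row insertion, recording in Q the position of each new cell.

Insert 3: appended to row 1. P = [[3]], Q = [[1]].
Insert 4: appended to row 1. P = [[3, 4]], Q = [[1, 2]].
Insert 2: 2 bumps 3 from row 1; 3 starts row 2. P = [[2, 4], [3]], Q = [[1, 2], [3]].
Insert 1: 1 bumps 2 from row 1; 2 bumps 3 from row 2; 3 starts row 3. P = [[1, 4], [2], [3]], Q = [[1, 2], [3], [4]].

So P = [[1, 4], [2], [3]], Q = [[1, 2], [3], [4]].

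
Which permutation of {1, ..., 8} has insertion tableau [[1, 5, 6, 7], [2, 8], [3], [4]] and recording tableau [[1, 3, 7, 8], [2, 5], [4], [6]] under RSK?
4 3 8 2 5 1 6 7

Reverse the RSK construction: for i from n down to 1, find the cell of Q containing i, remove the entry at that cell from P, and reverse-bump it up through P; the value ejected from row 1 is w(i).

Step i=8: Q has 8 at row 1, column 4; remove that cell from P, ejecting 7. So w(8) = 7. P is now [[1, 5, 6], [2, 8], [3], [4]].
Step i=7: Q has 7 at row 1, column 3; remove that cell from P, ejecting 6. So w(7) = 6. P is now [[1, 5], [2, 8], [3], [4]].
Step i=6: Q has 6 at row 4, column 1; remove 4 from row 4 of P and reverse-bump: 4 enters row 3 and ejects 3; 3 enters row 2 and ejects 2; 2 enters row 1 and ejects 1. So w(6) = 1. P is now [[2, 5], [3, 8], [4]].
Step i=5: Q has 5 at row 2, column 2; remove 8 from row 2 of P and reverse-bump: 8 enters row 1 and ejects 5. So w(5) = 5. P is now [[2, 8], [3], [4]].
Step i=4: Q has 4 at row 3, column 1; remove 4 from row 3 of P and reverse-bump: 4 enters row 2 and ejects 3; 3 enters row 1 and ejects 2. So w(4) = 2. P is now [[3, 8], [4]].
Step i=3: Q has 3 at row 1, column 2; remove that cell from P, ejecting 8. So w(3) = 8. P is now [[3], [4]].
Step i=2: Q has 2 at row 2, column 1; remove 4 from row 2 of P and reverse-bump: 4 enters row 1 and ejects 3. So w(2) = 3. P is now [[4]].
Step i=1: Q has 1 at row 1, column 1; remove that cell from P, ejecting 4. So w(1) = 4. P is now [].

So w = 4 3 8 2 5 1 6 7.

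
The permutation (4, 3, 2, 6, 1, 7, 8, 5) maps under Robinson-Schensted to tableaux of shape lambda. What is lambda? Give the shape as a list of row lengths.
[4, 2, 1, 1]

Row-insert each entry into an empty tableau.

After inserting 4: P = [[4]].
After inserting 3: P = [[3], [4]].
After inserting 2: P = [[2], [3], [4]].
After inserting 6: P = [[2, 6], [3], [4]].
After inserting 1: P = [[1, 6], [2], [3], [4]].
After inserting 7: P = [[1, 6, 7], [2], [3], [4]].
After inserting 8: P = [[1, 6, 7, 8], [2], [3], [4]].
After inserting 5: P = [[1, 5, 7, 8], [2, 6], [3], [4]].

The final insertion tableau P = [[1, 5, 7, 8], [2, 6], [3], [4]] has shape [4, 2, 1, 1].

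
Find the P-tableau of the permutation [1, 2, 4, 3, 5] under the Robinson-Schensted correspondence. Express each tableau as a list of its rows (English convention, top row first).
P = [[1, 2, 3, 5], [4]]

After inserting 1: P = [[1]].
After inserting 2: P = [[1, 2]].
After inserting 4: P = [[1, 2, 4]].
After inserting 3: P = [[1, 2, 3], [4]].
After inserting 5: P = [[1, 2, 3, 5], [4]].

So P = [[1, 2, 3, 5], [4]].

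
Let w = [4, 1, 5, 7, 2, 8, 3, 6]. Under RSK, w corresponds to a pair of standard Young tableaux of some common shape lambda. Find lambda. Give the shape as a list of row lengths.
[4, 4]

RSK row insertion gives P = [[1, 2, 3, 6], [4, 5, 7, 8]], which has shape [4, 4].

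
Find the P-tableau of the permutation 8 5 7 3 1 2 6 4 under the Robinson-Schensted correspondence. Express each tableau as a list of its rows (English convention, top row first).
P = [[1, 2, 4], [3, 6], [5, 7], [8]]

Insert 8: appended to row 1. P = [[8]].
Insert 5: 5 bumps 8 from row 1; 8 starts row 2. P = [[5], [8]].
Insert 7: appended to row 1. P = [[5, 7], [8]].
Insert 3: 3 bumps 5 from row 1; 5 bumps 8 from row 2; 8 starts row 3. P = [[3, 7], [5], [8]].
Insert 1: 1 bumps 3 from row 1; 3 bumps 5 from row 2; 5 bumps 8 from row 3; 8 starts row 4. P = [[1, 7], [3], [5], [8]].
Insert 2: 2 bumps 7 from row 1; 7 appends to row 2. P = [[1, 2], [3, 7], [5], [8]].
Insert 6: appended to row 1. P = [[1, 2, 6], [3, 7], [5], [8]].
Insert 4: 4 bumps 6 from row 1; 6 bumps 7 from row 2; 7 appends to row 3. P = [[1, 2, 4], [3, 6], [5, 7], [8]].

So P = [[1, 2, 4], [3, 6], [5, 7], [8]].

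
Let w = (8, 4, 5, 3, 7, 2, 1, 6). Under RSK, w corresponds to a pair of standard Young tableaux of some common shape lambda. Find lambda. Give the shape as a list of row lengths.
Row-insert each entry into an empty tableau.

After inserting 8: P = [[8]].
After inserting 4: P = [[4], [8]].
After inserting 5: P = [[4, 5], [8]].
After inserting 3: P = [[3, 5], [4], [8]].
After inserting 7: P = [[3, 5, 7], [4], [8]].
After inserting 2: P = [[2, 5, 7], [3], [4], [8]].
After inserting 1: P = [[1, 5, 7], [2], [3], [4], [8]].
After inserting 6: P = [[1, 5, 6], [2, 7], [3], [4], [8]].

The final insertion tableau P = [[1, 5, 6], [2, 7], [3], [4], [8]] has shape [3, 2, 1, 1, 1].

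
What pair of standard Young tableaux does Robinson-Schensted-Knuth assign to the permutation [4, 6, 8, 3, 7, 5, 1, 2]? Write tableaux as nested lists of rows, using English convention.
Insert each entry of the permutation into P by Schensted row insertion, recording in Q the position of each new cell.

Insert 4: appended to row 1. P = [[4]].
Insert 6: appended to row 1. P = [[4, 6]].
Insert 8: appended to row 1. P = [[4, 6, 8]].
Insert 3: 3 bumps 4 from row 1; 4 starts row 2. P = [[3, 6, 8], [4]].
Insert 7: 7 bumps 8 from row 1; 8 appends to row 2. P = [[3, 6, 7], [4, 8]].
Insert 5: 5 bumps 6 from row 1; 6 bumps 8 from row 2; 8 starts row 3. P = [[3, 5, 7], [4, 6], [8]].
Insert 1: 1 bumps 3 from row 1; 3 bumps 4 from row 2; 4 bumps 8 from row 3; 8 starts row 4. P = [[1, 5, 7], [3, 6], [4], [8]].
Insert 2: 2 bumps 5 from row 1; 5 bumps 6 from row 2; 6 appends to row 3. P = [[1, 2, 7], [3, 5], [4, 6], [8]].

So P = [[1, 2, 7], [3, 5], [4, 6], [8]], Q = [[1, 2, 3], [4, 5], [6, 8], [7]].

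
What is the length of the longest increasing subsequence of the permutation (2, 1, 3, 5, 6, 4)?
4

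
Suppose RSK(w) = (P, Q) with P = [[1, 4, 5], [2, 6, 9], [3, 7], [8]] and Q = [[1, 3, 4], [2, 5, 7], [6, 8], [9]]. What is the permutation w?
3 2 8 9 4 1 7 6 5

Reverse RSK: for i = n, n-1, ..., 1, locate i in Q, remove the corresponding corner cell from P, and reverse-bump its entry up through P; the value ejected from row 1 is w(i).

So w = 3 2 8 9 4 1 7 6 5.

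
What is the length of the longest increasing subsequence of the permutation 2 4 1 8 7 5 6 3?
4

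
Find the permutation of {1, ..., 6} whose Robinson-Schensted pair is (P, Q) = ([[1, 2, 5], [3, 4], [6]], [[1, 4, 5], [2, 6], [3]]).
6 3 1 4 5 2

Reverse the RSK construction: for i from n down to 1, find the cell of Q containing i, remove the entry at that cell from P, and reverse-bump it up through P; the value ejected from row 1 is w(i).

Step i=6: Q has 6 at row 2, column 2; remove 4 from row 2 of P and reverse-bump: 4 enters row 1 and ejects 2. So w(6) = 2. P is now [[1, 4, 5], [3], [6]].
Step i=5: Q has 5 at row 1, column 3; remove that cell from P, ejecting 5. So w(5) = 5. P is now [[1, 4], [3], [6]].
Step i=4: Q has 4 at row 1, column 2; remove that cell from P, ejecting 4. So w(4) = 4. P is now [[1], [3], [6]].
Step i=3: Q has 3 at row 3, column 1; remove 6 from row 3 of P and reverse-bump: 6 enters row 2 and ejects 3; 3 enters row 1 and ejects 1. So w(3) = 1. P is now [[3], [6]].
Step i=2: Q has 2 at row 2, column 1; remove 6 from row 2 of P and reverse-bump: 6 enters row 1 and ejects 3. So w(2) = 3. P is now [[6]].
Step i=1: Q has 1 at row 1, column 1; remove that cell from P, ejecting 6. So w(1) = 6. P is now [].

So w = 6 3 1 4 5 2.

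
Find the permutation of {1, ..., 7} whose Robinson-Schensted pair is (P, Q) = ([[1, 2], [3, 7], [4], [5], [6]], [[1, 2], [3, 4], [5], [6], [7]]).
6 7 1 5 4 3 2

Reverse the RSK construction: for i from n down to 1, find the cell of Q containing i, remove the entry at that cell from P, and reverse-bump it up through P; the value ejected from row 1 is w(i).

Step i=7: Q has 7 at row 5, column 1; remove 6 from row 5 of P and reverse-bump: 6 enters row 4 and ejects 5; 5 enters row 3 and ejects 4; 4 enters row 2 and ejects 3; 3 enters row 1 and ejects 2. So w(7) = 2. P is now [[1, 3], [4, 7], [5], [6]].
Step i=6: Q has 6 at row 4, column 1; remove 6 from row 4 of P and reverse-bump: 6 enters row 3 and ejects 5; 5 enters row 2 and ejects 4; 4 enters row 1 and ejects 3. So w(6) = 3. P is now [[1, 4], [5, 7], [6]].
Step i=5: Q has 5 at row 3, column 1; remove 6 from row 3 of P and reverse-bump: 6 enters row 2 and ejects 5; 5 enters row 1 and ejects 4. So w(5) = 4. P is now [[1, 5], [6, 7]].
Step i=4: Q has 4 at row 2, column 2; remove 7 from row 2 of P and reverse-bump: 7 enters row 1 and ejects 5. So w(4) = 5. P is now [[1, 7], [6]].
Step i=3: Q has 3 at row 2, column 1; remove 6 from row 2 of P and reverse-bump: 6 enters row 1 and ejects 1. So w(3) = 1. P is now [[6, 7]].
Step i=2: Q has 2 at row 1, column 2; remove that cell from P, ejecting 7. So w(2) = 7. P is now [[6]].
Step i=1: Q has 1 at row 1, column 1; remove that cell from P, ejecting 6. So w(1) = 6. P is now [].

So w = 6 7 1 5 4 3 2.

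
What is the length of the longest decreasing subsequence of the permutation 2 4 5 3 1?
3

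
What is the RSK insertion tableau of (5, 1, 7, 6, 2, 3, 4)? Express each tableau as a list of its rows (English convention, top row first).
Insert 5: appended to row 1. P = [[5]].
Insert 1: 1 bumps 5 from row 1; 5 starts row 2. P = [[1], [5]].
Insert 7: appended to row 1. P = [[1, 7], [5]].
Insert 6: 6 bumps 7 from row 1; 7 appends to row 2. P = [[1, 6], [5, 7]].
Insert 2: 2 bumps 6 from row 1; 6 bumps 7 from row 2; 7 starts row 3. P = [[1, 2], [5, 6], [7]].
Insert 3: appended to row 1. P = [[1, 2, 3], [5, 6], [7]].
Insert 4: appended to row 1. P = [[1, 2, 3, 4], [5, 6], [7]].

So P = [[1, 2, 3, 4], [5, 6], [7]].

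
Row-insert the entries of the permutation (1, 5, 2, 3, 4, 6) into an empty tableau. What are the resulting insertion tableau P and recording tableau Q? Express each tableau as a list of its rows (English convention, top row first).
Insert each entry of the permutation into P by Schensted row insertion, recording in Q the position of each new cell.

After inserting 1: P = [[1]].
After inserting 5: P = [[1, 5]].
After inserting 2: P = [[1, 2], [5]].
After inserting 3: P = [[1, 2, 3], [5]].
After inserting 4: P = [[1, 2, 3, 4], [5]].
After inserting 6: P = [[1, 2, 3, 4, 6], [5]].

So P = [[1, 2, 3, 4, 6], [5]], Q = [[1, 2, 4, 5, 6], [3]].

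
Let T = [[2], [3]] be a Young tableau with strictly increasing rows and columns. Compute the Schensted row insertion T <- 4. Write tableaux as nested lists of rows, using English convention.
[[2, 4], [3]]

4 is larger than every entry of row 1, so it is appended to row 1. The new tableau is [[2, 4], [3]].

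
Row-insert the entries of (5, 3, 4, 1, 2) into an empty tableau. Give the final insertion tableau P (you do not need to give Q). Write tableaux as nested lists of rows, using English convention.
P = [[1, 2], [3, 4], [5]]

After inserting 5: P = [[5]].
After inserting 3: P = [[3], [5]].
After inserting 4: P = [[3, 4], [5]].
After inserting 1: P = [[1, 4], [3], [5]].
After inserting 2: P = [[1, 2], [3, 4], [5]].

So P = [[1, 2], [3, 4], [5]].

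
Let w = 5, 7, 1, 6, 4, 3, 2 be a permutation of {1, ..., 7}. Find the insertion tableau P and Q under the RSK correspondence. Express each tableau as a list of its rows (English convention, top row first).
Insert each entry of the permutation into P by Schensted row insertion, recording in Q the position of each new cell.

After inserting 5: P = [[5]].
After inserting 7: P = [[5, 7]].
After inserting 1: P = [[1, 7], [5]].
After inserting 6: P = [[1, 6], [5, 7]].
After inserting 4: P = [[1, 4], [5, 6], [7]].
After inserting 3: P = [[1, 3], [4, 6], [5], [7]].
After inserting 2: P = [[1, 2], [3, 6], [4], [5], [7]].

So P = [[1, 2], [3, 6], [4], [5], [7]], Q = [[1, 2], [3, 4], [5], [6], [7]].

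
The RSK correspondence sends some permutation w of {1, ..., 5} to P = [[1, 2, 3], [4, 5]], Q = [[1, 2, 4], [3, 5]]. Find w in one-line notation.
1 4 2 5 3

Reverse the RSK construction: for i from n down to 1, find the cell of Q containing i, remove the entry at that cell from P, and reverse-bump it up through P; the value ejected from row 1 is w(i).

Step i=5: Q has 5 at row 2, column 2; remove 5 from row 2 of P and reverse-bump: 5 enters row 1 and ejects 3. So w(5) = 3. P is now [[1, 2, 5], [4]].
Step i=4: Q has 4 at row 1, column 3; remove that cell from P, ejecting 5. So w(4) = 5. P is now [[1, 2], [4]].
Step i=3: Q has 3 at row 2, column 1; remove 4 from row 2 of P and reverse-bump: 4 enters row 1 and ejects 2. So w(3) = 2. P is now [[1, 4]].
Step i=2: Q has 2 at row 1, column 2; remove that cell from P, ejecting 4. So w(2) = 4. P is now [[1]].
Step i=1: Q has 1 at row 1, column 1; remove that cell from P, ejecting 1. So w(1) = 1. P is now [].

So w = 1 4 2 5 3.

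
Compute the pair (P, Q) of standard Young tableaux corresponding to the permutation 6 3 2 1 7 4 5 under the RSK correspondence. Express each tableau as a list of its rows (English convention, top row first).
P = [[1, 4, 5], [2, 7], [3], [6]], Q = [[1, 5, 7], [2, 6], [3], [4]]

Insert each entry of the permutation into P by Schensted row insertion, recording in Q the position of each new cell.

Insert 6: appended to row 1. P = [[6]].
Insert 3: 3 bumps 6 from row 1; 6 starts row 2. P = [[3], [6]].
Insert 2: 2 bumps 3 from row 1; 3 bumps 6 from row 2; 6 starts row 3. P = [[2], [3], [6]].
Insert 1: 1 bumps 2 from row 1; 2 bumps 3 from row 2; 3 bumps 6 from row 3; 6 starts row 4. P = [[1], [2], [3], [6]].
Insert 7: appended to row 1. P = [[1, 7], [2], [3], [6]].
Insert 4: 4 bumps 7 from row 1; 7 appends to row 2. P = [[1, 4], [2, 7], [3], [6]].
Insert 5: appended to row 1. P = [[1, 4, 5], [2, 7], [3], [6]].

So P = [[1, 4, 5], [2, 7], [3], [6]], Q = [[1, 5, 7], [2, 6], [3], [4]].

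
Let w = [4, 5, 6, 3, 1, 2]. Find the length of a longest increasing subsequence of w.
3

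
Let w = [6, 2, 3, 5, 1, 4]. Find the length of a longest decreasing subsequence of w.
3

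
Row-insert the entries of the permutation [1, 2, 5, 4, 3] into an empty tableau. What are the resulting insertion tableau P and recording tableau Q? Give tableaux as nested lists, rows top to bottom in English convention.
P = [[1, 2, 3], [4], [5]], Q = [[1, 2, 3], [4], [5]]

Insert each entry of the permutation into P by Schensted row insertion, recording in Q the position of each new cell.

Insert 1: appended to row 1. P = [[1]].
Insert 2: appended to row 1. P = [[1, 2]].
Insert 5: appended to row 1. P = [[1, 2, 5]].
Insert 4: 4 bumps 5 from row 1; 5 starts row 2. P = [[1, 2, 4], [5]].
Insert 3: 3 bumps 4 from row 1; 4 bumps 5 from row 2; 5 starts row 3. P = [[1, 2, 3], [4], [5]].

So P = [[1, 2, 3], [4], [5]], Q = [[1, 2, 3], [4], [5]].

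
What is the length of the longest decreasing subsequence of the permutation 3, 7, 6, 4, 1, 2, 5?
4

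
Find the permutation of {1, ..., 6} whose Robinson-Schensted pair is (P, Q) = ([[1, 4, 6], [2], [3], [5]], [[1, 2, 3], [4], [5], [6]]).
3 5 6 4 2 1

Reverse the RSK construction: for i from n down to 1, find the cell of Q containing i, remove the entry at that cell from P, and reverse-bump it up through P; the value ejected from row 1 is w(i).

Step i=6: Q has 6 at row 4, column 1; remove 5 from row 4 of P and reverse-bump: 5 enters row 3 and ejects 3; 3 enters row 2 and ejects 2; 2 enters row 1 and ejects 1. So w(6) = 1. P is now [[2, 4, 6], [3], [5]].
Step i=5: Q has 5 at row 3, column 1; remove 5 from row 3 of P and reverse-bump: 5 enters row 2 and ejects 3; 3 enters row 1 and ejects 2. So w(5) = 2. P is now [[3, 4, 6], [5]].
Step i=4: Q has 4 at row 2, column 1; remove 5 from row 2 of P and reverse-bump: 5 enters row 1 and ejects 4. So w(4) = 4. P is now [[3, 5, 6]].
Step i=3: Q has 3 at row 1, column 3; remove that cell from P, ejecting 6. So w(3) = 6. P is now [[3, 5]].
Step i=2: Q has 2 at row 1, column 2; remove that cell from P, ejecting 5. So w(2) = 5. P is now [[3]].
Step i=1: Q has 1 at row 1, column 1; remove that cell from P, ejecting 3. So w(1) = 3. P is now [].

So w = 3 5 6 4 2 1.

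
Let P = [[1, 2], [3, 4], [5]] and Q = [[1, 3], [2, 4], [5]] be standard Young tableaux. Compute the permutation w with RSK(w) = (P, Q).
3 1 5 4 2

Reverse the RSK construction: for i from n down to 1, find the cell of Q containing i, remove the entry at that cell from P, and reverse-bump it up through P; the value ejected from row 1 is w(i).

Step i=5: Q has 5 at row 3, column 1; remove 5 from row 3 of P and reverse-bump: 5 enters row 2 and ejects 4; 4 enters row 1 and ejects 2. So w(5) = 2. P is now [[1, 4], [3, 5]].
Step i=4: Q has 4 at row 2, column 2; remove 5 from row 2 of P and reverse-bump: 5 enters row 1 and ejects 4. So w(4) = 4. P is now [[1, 5], [3]].
Step i=3: Q has 3 at row 1, column 2; remove that cell from P, ejecting 5. So w(3) = 5. P is now [[1], [3]].
Step i=2: Q has 2 at row 2, column 1; remove 3 from row 2 of P and reverse-bump: 3 enters row 1 and ejects 1. So w(2) = 1. P is now [[3]].
Step i=1: Q has 1 at row 1, column 1; remove that cell from P, ejecting 3. So w(1) = 3. P is now [].

So w = 3 1 5 4 2.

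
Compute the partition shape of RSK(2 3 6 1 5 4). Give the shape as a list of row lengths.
Row-insert each entry into an empty tableau.

After inserting 2: P = [[2]].
After inserting 3: P = [[2, 3]].
After inserting 6: P = [[2, 3, 6]].
After inserting 1: P = [[1, 3, 6], [2]].
After inserting 5: P = [[1, 3, 5], [2, 6]].
After inserting 4: P = [[1, 3, 4], [2, 5], [6]].

The final insertion tableau P = [[1, 3, 4], [2, 5], [6]] has shape [3, 2, 1].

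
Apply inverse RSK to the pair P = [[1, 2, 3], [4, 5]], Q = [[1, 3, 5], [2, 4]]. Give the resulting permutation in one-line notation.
Reverse RSK: for i = n, n-1, ..., 1, locate i in Q, remove the corresponding corner cell from P, and reverse-bump its entry up through P; the value ejected from row 1 is w(i).

So w = 4 1 5 2 3.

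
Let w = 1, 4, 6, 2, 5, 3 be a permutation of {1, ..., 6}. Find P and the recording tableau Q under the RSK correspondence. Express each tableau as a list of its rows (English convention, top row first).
P = [[1, 2, 3], [4, 5], [6]], Q = [[1, 2, 3], [4, 5], [6]]

Insert each entry of the permutation into P by Schensted row insertion, recording in Q the position of each new cell.

Insert 1: appended to row 1. P = [[1]].
Insert 4: appended to row 1. P = [[1, 4]].
Insert 6: appended to row 1. P = [[1, 4, 6]].
Insert 2: 2 bumps 4 from row 1; 4 starts row 2. P = [[1, 2, 6], [4]].
Insert 5: 5 bumps 6 from row 1; 6 appends to row 2. P = [[1, 2, 5], [4, 6]].
Insert 3: 3 bumps 5 from row 1; 5 bumps 6 from row 2; 6 starts row 3. P = [[1, 2, 3], [4, 5], [6]].

So P = [[1, 2, 3], [4, 5], [6]], Q = [[1, 2, 3], [4, 5], [6]].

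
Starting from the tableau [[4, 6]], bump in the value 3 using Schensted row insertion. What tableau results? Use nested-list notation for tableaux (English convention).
[[3, 6], [4]]

In row 1, 3 replaces 4 (the leftmost entry greater than 3); 4 is bumped to row 2. 4 starts a new row 2. The new tableau is [[3, 6], [4]].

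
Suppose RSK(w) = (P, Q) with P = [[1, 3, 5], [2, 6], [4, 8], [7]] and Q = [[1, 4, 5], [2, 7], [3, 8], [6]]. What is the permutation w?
Reverse the RSK construction: for i from n down to 1, find the cell of Q containing i, remove the entry at that cell from P, and reverse-bump it up through P; the value ejected from row 1 is w(i).

Step i=8: Q has 8 at row 3, column 2; remove 8 from row 3 of P and reverse-bump: 8 enters row 2 and ejects 6; 6 enters row 1 and ejects 5. So w(8) = 5. P is now [[1, 3, 6], [2, 8], [4], [7]].
Step i=7: Q has 7 at row 2, column 2; remove 8 from row 2 of P and reverse-bump: 8 enters row 1 and ejects 6. So w(7) = 6. P is now [[1, 3, 8], [2], [4], [7]].
Step i=6: Q has 6 at row 4, column 1; remove 7 from row 4 of P and reverse-bump: 7 enters row 3 and ejects 4; 4 enters row 2 and ejects 2; 2 enters row 1 and ejects 1. So w(6) = 1. P is now [[2, 3, 8], [4], [7]].
Step i=5: Q has 5 at row 1, column 3; remove that cell from P, ejecting 8. So w(5) = 8. P is now [[2, 3], [4], [7]].
Step i=4: Q has 4 at row 1, column 2; remove that cell from P, ejecting 3. So w(4) = 3. P is now [[2], [4], [7]].
Step i=3: Q has 3 at row 3, column 1; remove 7 from row 3 of P and reverse-bump: 7 enters row 2 and ejects 4; 4 enters row 1 and ejects 2. So w(3) = 2. P is now [[4], [7]].
Step i=2: Q has 2 at row 2, column 1; remove 7 from row 2 of P and reverse-bump: 7 enters row 1 and ejects 4. So w(2) = 4. P is now [[7]].
Step i=1: Q has 1 at row 1, column 1; remove that cell from P, ejecting 7. So w(1) = 7. P is now [].

So w = 7 4 2 3 8 1 6 5.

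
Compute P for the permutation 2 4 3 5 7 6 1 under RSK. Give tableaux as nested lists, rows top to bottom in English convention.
Insert 2: appended to row 1. P = [[2]].
Insert 4: appended to row 1. P = [[2, 4]].
Insert 3: 3 bumps 4 from row 1; 4 starts row 2. P = [[2, 3], [4]].
Insert 5: appended to row 1. P = [[2, 3, 5], [4]].
Insert 7: appended to row 1. P = [[2, 3, 5, 7], [4]].
Insert 6: 6 bumps 7 from row 1; 7 appends to row 2. P = [[2, 3, 5, 6], [4, 7]].
Insert 1: 1 bumps 2 from row 1; 2 bumps 4 from row 2; 4 starts row 3. P = [[1, 3, 5, 6], [2, 7], [4]].

So P = [[1, 3, 5, 6], [2, 7], [4]].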